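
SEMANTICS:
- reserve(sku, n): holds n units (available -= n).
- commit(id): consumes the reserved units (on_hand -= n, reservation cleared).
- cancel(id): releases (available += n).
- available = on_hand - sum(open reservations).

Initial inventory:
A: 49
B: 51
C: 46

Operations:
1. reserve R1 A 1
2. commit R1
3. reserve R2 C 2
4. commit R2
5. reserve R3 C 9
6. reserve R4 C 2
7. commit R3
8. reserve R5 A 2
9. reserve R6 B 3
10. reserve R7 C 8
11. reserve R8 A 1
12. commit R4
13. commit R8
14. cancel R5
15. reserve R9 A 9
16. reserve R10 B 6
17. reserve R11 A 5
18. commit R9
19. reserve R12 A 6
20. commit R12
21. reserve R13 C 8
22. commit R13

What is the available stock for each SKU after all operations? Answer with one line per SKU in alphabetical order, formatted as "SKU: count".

Step 1: reserve R1 A 1 -> on_hand[A=49 B=51 C=46] avail[A=48 B=51 C=46] open={R1}
Step 2: commit R1 -> on_hand[A=48 B=51 C=46] avail[A=48 B=51 C=46] open={}
Step 3: reserve R2 C 2 -> on_hand[A=48 B=51 C=46] avail[A=48 B=51 C=44] open={R2}
Step 4: commit R2 -> on_hand[A=48 B=51 C=44] avail[A=48 B=51 C=44] open={}
Step 5: reserve R3 C 9 -> on_hand[A=48 B=51 C=44] avail[A=48 B=51 C=35] open={R3}
Step 6: reserve R4 C 2 -> on_hand[A=48 B=51 C=44] avail[A=48 B=51 C=33] open={R3,R4}
Step 7: commit R3 -> on_hand[A=48 B=51 C=35] avail[A=48 B=51 C=33] open={R4}
Step 8: reserve R5 A 2 -> on_hand[A=48 B=51 C=35] avail[A=46 B=51 C=33] open={R4,R5}
Step 9: reserve R6 B 3 -> on_hand[A=48 B=51 C=35] avail[A=46 B=48 C=33] open={R4,R5,R6}
Step 10: reserve R7 C 8 -> on_hand[A=48 B=51 C=35] avail[A=46 B=48 C=25] open={R4,R5,R6,R7}
Step 11: reserve R8 A 1 -> on_hand[A=48 B=51 C=35] avail[A=45 B=48 C=25] open={R4,R5,R6,R7,R8}
Step 12: commit R4 -> on_hand[A=48 B=51 C=33] avail[A=45 B=48 C=25] open={R5,R6,R7,R8}
Step 13: commit R8 -> on_hand[A=47 B=51 C=33] avail[A=45 B=48 C=25] open={R5,R6,R7}
Step 14: cancel R5 -> on_hand[A=47 B=51 C=33] avail[A=47 B=48 C=25] open={R6,R7}
Step 15: reserve R9 A 9 -> on_hand[A=47 B=51 C=33] avail[A=38 B=48 C=25] open={R6,R7,R9}
Step 16: reserve R10 B 6 -> on_hand[A=47 B=51 C=33] avail[A=38 B=42 C=25] open={R10,R6,R7,R9}
Step 17: reserve R11 A 5 -> on_hand[A=47 B=51 C=33] avail[A=33 B=42 C=25] open={R10,R11,R6,R7,R9}
Step 18: commit R9 -> on_hand[A=38 B=51 C=33] avail[A=33 B=42 C=25] open={R10,R11,R6,R7}
Step 19: reserve R12 A 6 -> on_hand[A=38 B=51 C=33] avail[A=27 B=42 C=25] open={R10,R11,R12,R6,R7}
Step 20: commit R12 -> on_hand[A=32 B=51 C=33] avail[A=27 B=42 C=25] open={R10,R11,R6,R7}
Step 21: reserve R13 C 8 -> on_hand[A=32 B=51 C=33] avail[A=27 B=42 C=17] open={R10,R11,R13,R6,R7}
Step 22: commit R13 -> on_hand[A=32 B=51 C=25] avail[A=27 B=42 C=17] open={R10,R11,R6,R7}

Answer: A: 27
B: 42
C: 17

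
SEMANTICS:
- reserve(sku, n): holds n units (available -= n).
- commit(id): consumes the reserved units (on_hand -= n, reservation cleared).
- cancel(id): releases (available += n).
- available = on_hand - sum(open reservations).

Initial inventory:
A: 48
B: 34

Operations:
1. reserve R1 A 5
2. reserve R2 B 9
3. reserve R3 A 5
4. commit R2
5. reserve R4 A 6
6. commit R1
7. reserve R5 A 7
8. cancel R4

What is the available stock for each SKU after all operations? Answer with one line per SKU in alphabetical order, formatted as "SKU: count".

Step 1: reserve R1 A 5 -> on_hand[A=48 B=34] avail[A=43 B=34] open={R1}
Step 2: reserve R2 B 9 -> on_hand[A=48 B=34] avail[A=43 B=25] open={R1,R2}
Step 3: reserve R3 A 5 -> on_hand[A=48 B=34] avail[A=38 B=25] open={R1,R2,R3}
Step 4: commit R2 -> on_hand[A=48 B=25] avail[A=38 B=25] open={R1,R3}
Step 5: reserve R4 A 6 -> on_hand[A=48 B=25] avail[A=32 B=25] open={R1,R3,R4}
Step 6: commit R1 -> on_hand[A=43 B=25] avail[A=32 B=25] open={R3,R4}
Step 7: reserve R5 A 7 -> on_hand[A=43 B=25] avail[A=25 B=25] open={R3,R4,R5}
Step 8: cancel R4 -> on_hand[A=43 B=25] avail[A=31 B=25] open={R3,R5}

Answer: A: 31
B: 25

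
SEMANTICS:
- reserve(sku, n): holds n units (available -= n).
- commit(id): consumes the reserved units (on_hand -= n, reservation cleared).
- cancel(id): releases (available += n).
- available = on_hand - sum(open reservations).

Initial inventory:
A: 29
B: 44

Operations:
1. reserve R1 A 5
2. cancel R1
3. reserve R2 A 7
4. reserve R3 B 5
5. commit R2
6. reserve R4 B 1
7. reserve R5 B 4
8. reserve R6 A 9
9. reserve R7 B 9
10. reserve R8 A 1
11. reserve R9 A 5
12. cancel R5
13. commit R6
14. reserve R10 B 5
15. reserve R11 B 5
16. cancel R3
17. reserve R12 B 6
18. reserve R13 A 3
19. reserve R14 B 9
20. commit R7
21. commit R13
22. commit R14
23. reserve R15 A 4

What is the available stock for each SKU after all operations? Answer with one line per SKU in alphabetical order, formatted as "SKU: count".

Answer: A: 0
B: 9

Derivation:
Step 1: reserve R1 A 5 -> on_hand[A=29 B=44] avail[A=24 B=44] open={R1}
Step 2: cancel R1 -> on_hand[A=29 B=44] avail[A=29 B=44] open={}
Step 3: reserve R2 A 7 -> on_hand[A=29 B=44] avail[A=22 B=44] open={R2}
Step 4: reserve R3 B 5 -> on_hand[A=29 B=44] avail[A=22 B=39] open={R2,R3}
Step 5: commit R2 -> on_hand[A=22 B=44] avail[A=22 B=39] open={R3}
Step 6: reserve R4 B 1 -> on_hand[A=22 B=44] avail[A=22 B=38] open={R3,R4}
Step 7: reserve R5 B 4 -> on_hand[A=22 B=44] avail[A=22 B=34] open={R3,R4,R5}
Step 8: reserve R6 A 9 -> on_hand[A=22 B=44] avail[A=13 B=34] open={R3,R4,R5,R6}
Step 9: reserve R7 B 9 -> on_hand[A=22 B=44] avail[A=13 B=25] open={R3,R4,R5,R6,R7}
Step 10: reserve R8 A 1 -> on_hand[A=22 B=44] avail[A=12 B=25] open={R3,R4,R5,R6,R7,R8}
Step 11: reserve R9 A 5 -> on_hand[A=22 B=44] avail[A=7 B=25] open={R3,R4,R5,R6,R7,R8,R9}
Step 12: cancel R5 -> on_hand[A=22 B=44] avail[A=7 B=29] open={R3,R4,R6,R7,R8,R9}
Step 13: commit R6 -> on_hand[A=13 B=44] avail[A=7 B=29] open={R3,R4,R7,R8,R9}
Step 14: reserve R10 B 5 -> on_hand[A=13 B=44] avail[A=7 B=24] open={R10,R3,R4,R7,R8,R9}
Step 15: reserve R11 B 5 -> on_hand[A=13 B=44] avail[A=7 B=19] open={R10,R11,R3,R4,R7,R8,R9}
Step 16: cancel R3 -> on_hand[A=13 B=44] avail[A=7 B=24] open={R10,R11,R4,R7,R8,R9}
Step 17: reserve R12 B 6 -> on_hand[A=13 B=44] avail[A=7 B=18] open={R10,R11,R12,R4,R7,R8,R9}
Step 18: reserve R13 A 3 -> on_hand[A=13 B=44] avail[A=4 B=18] open={R10,R11,R12,R13,R4,R7,R8,R9}
Step 19: reserve R14 B 9 -> on_hand[A=13 B=44] avail[A=4 B=9] open={R10,R11,R12,R13,R14,R4,R7,R8,R9}
Step 20: commit R7 -> on_hand[A=13 B=35] avail[A=4 B=9] open={R10,R11,R12,R13,R14,R4,R8,R9}
Step 21: commit R13 -> on_hand[A=10 B=35] avail[A=4 B=9] open={R10,R11,R12,R14,R4,R8,R9}
Step 22: commit R14 -> on_hand[A=10 B=26] avail[A=4 B=9] open={R10,R11,R12,R4,R8,R9}
Step 23: reserve R15 A 4 -> on_hand[A=10 B=26] avail[A=0 B=9] open={R10,R11,R12,R15,R4,R8,R9}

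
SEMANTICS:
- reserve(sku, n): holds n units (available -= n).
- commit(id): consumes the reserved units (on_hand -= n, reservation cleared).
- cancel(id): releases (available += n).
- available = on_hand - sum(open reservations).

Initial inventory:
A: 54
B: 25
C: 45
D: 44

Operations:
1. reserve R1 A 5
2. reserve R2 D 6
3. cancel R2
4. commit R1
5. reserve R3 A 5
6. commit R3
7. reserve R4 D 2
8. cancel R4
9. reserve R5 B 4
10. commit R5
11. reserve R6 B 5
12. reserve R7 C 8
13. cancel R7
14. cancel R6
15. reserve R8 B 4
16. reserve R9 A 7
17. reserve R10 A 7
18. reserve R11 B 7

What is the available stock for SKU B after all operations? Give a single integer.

Step 1: reserve R1 A 5 -> on_hand[A=54 B=25 C=45 D=44] avail[A=49 B=25 C=45 D=44] open={R1}
Step 2: reserve R2 D 6 -> on_hand[A=54 B=25 C=45 D=44] avail[A=49 B=25 C=45 D=38] open={R1,R2}
Step 3: cancel R2 -> on_hand[A=54 B=25 C=45 D=44] avail[A=49 B=25 C=45 D=44] open={R1}
Step 4: commit R1 -> on_hand[A=49 B=25 C=45 D=44] avail[A=49 B=25 C=45 D=44] open={}
Step 5: reserve R3 A 5 -> on_hand[A=49 B=25 C=45 D=44] avail[A=44 B=25 C=45 D=44] open={R3}
Step 6: commit R3 -> on_hand[A=44 B=25 C=45 D=44] avail[A=44 B=25 C=45 D=44] open={}
Step 7: reserve R4 D 2 -> on_hand[A=44 B=25 C=45 D=44] avail[A=44 B=25 C=45 D=42] open={R4}
Step 8: cancel R4 -> on_hand[A=44 B=25 C=45 D=44] avail[A=44 B=25 C=45 D=44] open={}
Step 9: reserve R5 B 4 -> on_hand[A=44 B=25 C=45 D=44] avail[A=44 B=21 C=45 D=44] open={R5}
Step 10: commit R5 -> on_hand[A=44 B=21 C=45 D=44] avail[A=44 B=21 C=45 D=44] open={}
Step 11: reserve R6 B 5 -> on_hand[A=44 B=21 C=45 D=44] avail[A=44 B=16 C=45 D=44] open={R6}
Step 12: reserve R7 C 8 -> on_hand[A=44 B=21 C=45 D=44] avail[A=44 B=16 C=37 D=44] open={R6,R7}
Step 13: cancel R7 -> on_hand[A=44 B=21 C=45 D=44] avail[A=44 B=16 C=45 D=44] open={R6}
Step 14: cancel R6 -> on_hand[A=44 B=21 C=45 D=44] avail[A=44 B=21 C=45 D=44] open={}
Step 15: reserve R8 B 4 -> on_hand[A=44 B=21 C=45 D=44] avail[A=44 B=17 C=45 D=44] open={R8}
Step 16: reserve R9 A 7 -> on_hand[A=44 B=21 C=45 D=44] avail[A=37 B=17 C=45 D=44] open={R8,R9}
Step 17: reserve R10 A 7 -> on_hand[A=44 B=21 C=45 D=44] avail[A=30 B=17 C=45 D=44] open={R10,R8,R9}
Step 18: reserve R11 B 7 -> on_hand[A=44 B=21 C=45 D=44] avail[A=30 B=10 C=45 D=44] open={R10,R11,R8,R9}
Final available[B] = 10

Answer: 10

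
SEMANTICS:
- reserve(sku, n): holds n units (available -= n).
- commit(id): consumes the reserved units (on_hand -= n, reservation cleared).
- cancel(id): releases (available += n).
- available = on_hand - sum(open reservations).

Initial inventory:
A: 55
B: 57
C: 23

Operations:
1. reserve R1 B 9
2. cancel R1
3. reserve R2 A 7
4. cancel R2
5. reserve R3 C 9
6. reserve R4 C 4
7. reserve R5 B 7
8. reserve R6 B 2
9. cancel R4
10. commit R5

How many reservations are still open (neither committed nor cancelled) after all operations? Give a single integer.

Answer: 2

Derivation:
Step 1: reserve R1 B 9 -> on_hand[A=55 B=57 C=23] avail[A=55 B=48 C=23] open={R1}
Step 2: cancel R1 -> on_hand[A=55 B=57 C=23] avail[A=55 B=57 C=23] open={}
Step 3: reserve R2 A 7 -> on_hand[A=55 B=57 C=23] avail[A=48 B=57 C=23] open={R2}
Step 4: cancel R2 -> on_hand[A=55 B=57 C=23] avail[A=55 B=57 C=23] open={}
Step 5: reserve R3 C 9 -> on_hand[A=55 B=57 C=23] avail[A=55 B=57 C=14] open={R3}
Step 6: reserve R4 C 4 -> on_hand[A=55 B=57 C=23] avail[A=55 B=57 C=10] open={R3,R4}
Step 7: reserve R5 B 7 -> on_hand[A=55 B=57 C=23] avail[A=55 B=50 C=10] open={R3,R4,R5}
Step 8: reserve R6 B 2 -> on_hand[A=55 B=57 C=23] avail[A=55 B=48 C=10] open={R3,R4,R5,R6}
Step 9: cancel R4 -> on_hand[A=55 B=57 C=23] avail[A=55 B=48 C=14] open={R3,R5,R6}
Step 10: commit R5 -> on_hand[A=55 B=50 C=23] avail[A=55 B=48 C=14] open={R3,R6}
Open reservations: ['R3', 'R6'] -> 2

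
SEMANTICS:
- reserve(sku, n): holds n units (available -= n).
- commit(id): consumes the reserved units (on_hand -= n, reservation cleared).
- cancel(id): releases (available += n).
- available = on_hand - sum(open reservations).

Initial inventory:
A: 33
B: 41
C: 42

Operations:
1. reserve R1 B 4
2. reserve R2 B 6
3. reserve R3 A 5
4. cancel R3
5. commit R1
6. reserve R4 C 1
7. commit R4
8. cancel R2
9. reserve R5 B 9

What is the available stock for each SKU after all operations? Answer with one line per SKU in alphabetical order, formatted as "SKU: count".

Answer: A: 33
B: 28
C: 41

Derivation:
Step 1: reserve R1 B 4 -> on_hand[A=33 B=41 C=42] avail[A=33 B=37 C=42] open={R1}
Step 2: reserve R2 B 6 -> on_hand[A=33 B=41 C=42] avail[A=33 B=31 C=42] open={R1,R2}
Step 3: reserve R3 A 5 -> on_hand[A=33 B=41 C=42] avail[A=28 B=31 C=42] open={R1,R2,R3}
Step 4: cancel R3 -> on_hand[A=33 B=41 C=42] avail[A=33 B=31 C=42] open={R1,R2}
Step 5: commit R1 -> on_hand[A=33 B=37 C=42] avail[A=33 B=31 C=42] open={R2}
Step 6: reserve R4 C 1 -> on_hand[A=33 B=37 C=42] avail[A=33 B=31 C=41] open={R2,R4}
Step 7: commit R4 -> on_hand[A=33 B=37 C=41] avail[A=33 B=31 C=41] open={R2}
Step 8: cancel R2 -> on_hand[A=33 B=37 C=41] avail[A=33 B=37 C=41] open={}
Step 9: reserve R5 B 9 -> on_hand[A=33 B=37 C=41] avail[A=33 B=28 C=41] open={R5}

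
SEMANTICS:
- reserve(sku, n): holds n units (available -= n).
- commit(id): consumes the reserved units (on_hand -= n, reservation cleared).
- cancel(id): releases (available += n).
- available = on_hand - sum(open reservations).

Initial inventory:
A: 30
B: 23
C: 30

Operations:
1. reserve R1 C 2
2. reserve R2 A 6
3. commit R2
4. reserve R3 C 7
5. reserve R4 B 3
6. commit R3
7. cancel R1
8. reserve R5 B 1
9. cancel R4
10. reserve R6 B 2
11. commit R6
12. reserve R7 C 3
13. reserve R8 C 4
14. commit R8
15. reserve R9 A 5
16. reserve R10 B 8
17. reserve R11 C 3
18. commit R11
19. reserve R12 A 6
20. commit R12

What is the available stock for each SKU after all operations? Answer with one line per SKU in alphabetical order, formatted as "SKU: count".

Step 1: reserve R1 C 2 -> on_hand[A=30 B=23 C=30] avail[A=30 B=23 C=28] open={R1}
Step 2: reserve R2 A 6 -> on_hand[A=30 B=23 C=30] avail[A=24 B=23 C=28] open={R1,R2}
Step 3: commit R2 -> on_hand[A=24 B=23 C=30] avail[A=24 B=23 C=28] open={R1}
Step 4: reserve R3 C 7 -> on_hand[A=24 B=23 C=30] avail[A=24 B=23 C=21] open={R1,R3}
Step 5: reserve R4 B 3 -> on_hand[A=24 B=23 C=30] avail[A=24 B=20 C=21] open={R1,R3,R4}
Step 6: commit R3 -> on_hand[A=24 B=23 C=23] avail[A=24 B=20 C=21] open={R1,R4}
Step 7: cancel R1 -> on_hand[A=24 B=23 C=23] avail[A=24 B=20 C=23] open={R4}
Step 8: reserve R5 B 1 -> on_hand[A=24 B=23 C=23] avail[A=24 B=19 C=23] open={R4,R5}
Step 9: cancel R4 -> on_hand[A=24 B=23 C=23] avail[A=24 B=22 C=23] open={R5}
Step 10: reserve R6 B 2 -> on_hand[A=24 B=23 C=23] avail[A=24 B=20 C=23] open={R5,R6}
Step 11: commit R6 -> on_hand[A=24 B=21 C=23] avail[A=24 B=20 C=23] open={R5}
Step 12: reserve R7 C 3 -> on_hand[A=24 B=21 C=23] avail[A=24 B=20 C=20] open={R5,R7}
Step 13: reserve R8 C 4 -> on_hand[A=24 B=21 C=23] avail[A=24 B=20 C=16] open={R5,R7,R8}
Step 14: commit R8 -> on_hand[A=24 B=21 C=19] avail[A=24 B=20 C=16] open={R5,R7}
Step 15: reserve R9 A 5 -> on_hand[A=24 B=21 C=19] avail[A=19 B=20 C=16] open={R5,R7,R9}
Step 16: reserve R10 B 8 -> on_hand[A=24 B=21 C=19] avail[A=19 B=12 C=16] open={R10,R5,R7,R9}
Step 17: reserve R11 C 3 -> on_hand[A=24 B=21 C=19] avail[A=19 B=12 C=13] open={R10,R11,R5,R7,R9}
Step 18: commit R11 -> on_hand[A=24 B=21 C=16] avail[A=19 B=12 C=13] open={R10,R5,R7,R9}
Step 19: reserve R12 A 6 -> on_hand[A=24 B=21 C=16] avail[A=13 B=12 C=13] open={R10,R12,R5,R7,R9}
Step 20: commit R12 -> on_hand[A=18 B=21 C=16] avail[A=13 B=12 C=13] open={R10,R5,R7,R9}

Answer: A: 13
B: 12
C: 13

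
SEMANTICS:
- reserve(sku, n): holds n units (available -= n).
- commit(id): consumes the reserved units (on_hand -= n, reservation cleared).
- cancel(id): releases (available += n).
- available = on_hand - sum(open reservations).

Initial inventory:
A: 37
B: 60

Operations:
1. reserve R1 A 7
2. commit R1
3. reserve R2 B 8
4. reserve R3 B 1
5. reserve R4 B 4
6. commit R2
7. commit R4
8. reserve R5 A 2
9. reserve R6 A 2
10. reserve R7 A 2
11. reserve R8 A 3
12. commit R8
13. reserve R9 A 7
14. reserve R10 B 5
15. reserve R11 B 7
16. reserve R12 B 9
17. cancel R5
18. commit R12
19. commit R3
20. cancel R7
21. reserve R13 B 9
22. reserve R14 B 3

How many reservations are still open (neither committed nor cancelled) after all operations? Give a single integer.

Step 1: reserve R1 A 7 -> on_hand[A=37 B=60] avail[A=30 B=60] open={R1}
Step 2: commit R1 -> on_hand[A=30 B=60] avail[A=30 B=60] open={}
Step 3: reserve R2 B 8 -> on_hand[A=30 B=60] avail[A=30 B=52] open={R2}
Step 4: reserve R3 B 1 -> on_hand[A=30 B=60] avail[A=30 B=51] open={R2,R3}
Step 5: reserve R4 B 4 -> on_hand[A=30 B=60] avail[A=30 B=47] open={R2,R3,R4}
Step 6: commit R2 -> on_hand[A=30 B=52] avail[A=30 B=47] open={R3,R4}
Step 7: commit R4 -> on_hand[A=30 B=48] avail[A=30 B=47] open={R3}
Step 8: reserve R5 A 2 -> on_hand[A=30 B=48] avail[A=28 B=47] open={R3,R5}
Step 9: reserve R6 A 2 -> on_hand[A=30 B=48] avail[A=26 B=47] open={R3,R5,R6}
Step 10: reserve R7 A 2 -> on_hand[A=30 B=48] avail[A=24 B=47] open={R3,R5,R6,R7}
Step 11: reserve R8 A 3 -> on_hand[A=30 B=48] avail[A=21 B=47] open={R3,R5,R6,R7,R8}
Step 12: commit R8 -> on_hand[A=27 B=48] avail[A=21 B=47] open={R3,R5,R6,R7}
Step 13: reserve R9 A 7 -> on_hand[A=27 B=48] avail[A=14 B=47] open={R3,R5,R6,R7,R9}
Step 14: reserve R10 B 5 -> on_hand[A=27 B=48] avail[A=14 B=42] open={R10,R3,R5,R6,R7,R9}
Step 15: reserve R11 B 7 -> on_hand[A=27 B=48] avail[A=14 B=35] open={R10,R11,R3,R5,R6,R7,R9}
Step 16: reserve R12 B 9 -> on_hand[A=27 B=48] avail[A=14 B=26] open={R10,R11,R12,R3,R5,R6,R7,R9}
Step 17: cancel R5 -> on_hand[A=27 B=48] avail[A=16 B=26] open={R10,R11,R12,R3,R6,R7,R9}
Step 18: commit R12 -> on_hand[A=27 B=39] avail[A=16 B=26] open={R10,R11,R3,R6,R7,R9}
Step 19: commit R3 -> on_hand[A=27 B=38] avail[A=16 B=26] open={R10,R11,R6,R7,R9}
Step 20: cancel R7 -> on_hand[A=27 B=38] avail[A=18 B=26] open={R10,R11,R6,R9}
Step 21: reserve R13 B 9 -> on_hand[A=27 B=38] avail[A=18 B=17] open={R10,R11,R13,R6,R9}
Step 22: reserve R14 B 3 -> on_hand[A=27 B=38] avail[A=18 B=14] open={R10,R11,R13,R14,R6,R9}
Open reservations: ['R10', 'R11', 'R13', 'R14', 'R6', 'R9'] -> 6

Answer: 6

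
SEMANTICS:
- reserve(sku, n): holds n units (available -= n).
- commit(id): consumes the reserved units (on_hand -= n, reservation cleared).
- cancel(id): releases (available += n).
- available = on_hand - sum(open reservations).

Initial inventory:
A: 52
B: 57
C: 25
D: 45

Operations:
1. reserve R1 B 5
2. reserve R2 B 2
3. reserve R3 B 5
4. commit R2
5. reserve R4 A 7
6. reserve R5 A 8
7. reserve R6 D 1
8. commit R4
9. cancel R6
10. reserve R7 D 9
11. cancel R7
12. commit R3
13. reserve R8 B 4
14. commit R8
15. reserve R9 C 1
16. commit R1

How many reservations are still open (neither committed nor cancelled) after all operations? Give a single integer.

Answer: 2

Derivation:
Step 1: reserve R1 B 5 -> on_hand[A=52 B=57 C=25 D=45] avail[A=52 B=52 C=25 D=45] open={R1}
Step 2: reserve R2 B 2 -> on_hand[A=52 B=57 C=25 D=45] avail[A=52 B=50 C=25 D=45] open={R1,R2}
Step 3: reserve R3 B 5 -> on_hand[A=52 B=57 C=25 D=45] avail[A=52 B=45 C=25 D=45] open={R1,R2,R3}
Step 4: commit R2 -> on_hand[A=52 B=55 C=25 D=45] avail[A=52 B=45 C=25 D=45] open={R1,R3}
Step 5: reserve R4 A 7 -> on_hand[A=52 B=55 C=25 D=45] avail[A=45 B=45 C=25 D=45] open={R1,R3,R4}
Step 6: reserve R5 A 8 -> on_hand[A=52 B=55 C=25 D=45] avail[A=37 B=45 C=25 D=45] open={R1,R3,R4,R5}
Step 7: reserve R6 D 1 -> on_hand[A=52 B=55 C=25 D=45] avail[A=37 B=45 C=25 D=44] open={R1,R3,R4,R5,R6}
Step 8: commit R4 -> on_hand[A=45 B=55 C=25 D=45] avail[A=37 B=45 C=25 D=44] open={R1,R3,R5,R6}
Step 9: cancel R6 -> on_hand[A=45 B=55 C=25 D=45] avail[A=37 B=45 C=25 D=45] open={R1,R3,R5}
Step 10: reserve R7 D 9 -> on_hand[A=45 B=55 C=25 D=45] avail[A=37 B=45 C=25 D=36] open={R1,R3,R5,R7}
Step 11: cancel R7 -> on_hand[A=45 B=55 C=25 D=45] avail[A=37 B=45 C=25 D=45] open={R1,R3,R5}
Step 12: commit R3 -> on_hand[A=45 B=50 C=25 D=45] avail[A=37 B=45 C=25 D=45] open={R1,R5}
Step 13: reserve R8 B 4 -> on_hand[A=45 B=50 C=25 D=45] avail[A=37 B=41 C=25 D=45] open={R1,R5,R8}
Step 14: commit R8 -> on_hand[A=45 B=46 C=25 D=45] avail[A=37 B=41 C=25 D=45] open={R1,R5}
Step 15: reserve R9 C 1 -> on_hand[A=45 B=46 C=25 D=45] avail[A=37 B=41 C=24 D=45] open={R1,R5,R9}
Step 16: commit R1 -> on_hand[A=45 B=41 C=25 D=45] avail[A=37 B=41 C=24 D=45] open={R5,R9}
Open reservations: ['R5', 'R9'] -> 2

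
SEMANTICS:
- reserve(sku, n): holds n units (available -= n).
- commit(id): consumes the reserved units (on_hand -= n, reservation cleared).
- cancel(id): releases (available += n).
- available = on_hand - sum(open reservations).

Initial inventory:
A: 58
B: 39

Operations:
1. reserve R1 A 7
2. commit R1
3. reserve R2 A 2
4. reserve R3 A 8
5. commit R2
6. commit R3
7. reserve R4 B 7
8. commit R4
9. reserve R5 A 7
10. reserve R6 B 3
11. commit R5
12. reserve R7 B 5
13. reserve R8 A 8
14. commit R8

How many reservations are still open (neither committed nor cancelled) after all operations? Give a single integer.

Step 1: reserve R1 A 7 -> on_hand[A=58 B=39] avail[A=51 B=39] open={R1}
Step 2: commit R1 -> on_hand[A=51 B=39] avail[A=51 B=39] open={}
Step 3: reserve R2 A 2 -> on_hand[A=51 B=39] avail[A=49 B=39] open={R2}
Step 4: reserve R3 A 8 -> on_hand[A=51 B=39] avail[A=41 B=39] open={R2,R3}
Step 5: commit R2 -> on_hand[A=49 B=39] avail[A=41 B=39] open={R3}
Step 6: commit R3 -> on_hand[A=41 B=39] avail[A=41 B=39] open={}
Step 7: reserve R4 B 7 -> on_hand[A=41 B=39] avail[A=41 B=32] open={R4}
Step 8: commit R4 -> on_hand[A=41 B=32] avail[A=41 B=32] open={}
Step 9: reserve R5 A 7 -> on_hand[A=41 B=32] avail[A=34 B=32] open={R5}
Step 10: reserve R6 B 3 -> on_hand[A=41 B=32] avail[A=34 B=29] open={R5,R6}
Step 11: commit R5 -> on_hand[A=34 B=32] avail[A=34 B=29] open={R6}
Step 12: reserve R7 B 5 -> on_hand[A=34 B=32] avail[A=34 B=24] open={R6,R7}
Step 13: reserve R8 A 8 -> on_hand[A=34 B=32] avail[A=26 B=24] open={R6,R7,R8}
Step 14: commit R8 -> on_hand[A=26 B=32] avail[A=26 B=24] open={R6,R7}
Open reservations: ['R6', 'R7'] -> 2

Answer: 2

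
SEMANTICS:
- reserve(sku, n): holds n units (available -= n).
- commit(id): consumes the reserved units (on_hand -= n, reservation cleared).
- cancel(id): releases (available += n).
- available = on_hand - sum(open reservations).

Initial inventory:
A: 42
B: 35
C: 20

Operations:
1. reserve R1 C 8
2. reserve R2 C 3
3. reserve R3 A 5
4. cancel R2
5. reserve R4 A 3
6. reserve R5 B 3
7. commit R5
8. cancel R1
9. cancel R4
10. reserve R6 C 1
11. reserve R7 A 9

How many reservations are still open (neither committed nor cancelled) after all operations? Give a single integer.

Step 1: reserve R1 C 8 -> on_hand[A=42 B=35 C=20] avail[A=42 B=35 C=12] open={R1}
Step 2: reserve R2 C 3 -> on_hand[A=42 B=35 C=20] avail[A=42 B=35 C=9] open={R1,R2}
Step 3: reserve R3 A 5 -> on_hand[A=42 B=35 C=20] avail[A=37 B=35 C=9] open={R1,R2,R3}
Step 4: cancel R2 -> on_hand[A=42 B=35 C=20] avail[A=37 B=35 C=12] open={R1,R3}
Step 5: reserve R4 A 3 -> on_hand[A=42 B=35 C=20] avail[A=34 B=35 C=12] open={R1,R3,R4}
Step 6: reserve R5 B 3 -> on_hand[A=42 B=35 C=20] avail[A=34 B=32 C=12] open={R1,R3,R4,R5}
Step 7: commit R5 -> on_hand[A=42 B=32 C=20] avail[A=34 B=32 C=12] open={R1,R3,R4}
Step 8: cancel R1 -> on_hand[A=42 B=32 C=20] avail[A=34 B=32 C=20] open={R3,R4}
Step 9: cancel R4 -> on_hand[A=42 B=32 C=20] avail[A=37 B=32 C=20] open={R3}
Step 10: reserve R6 C 1 -> on_hand[A=42 B=32 C=20] avail[A=37 B=32 C=19] open={R3,R6}
Step 11: reserve R7 A 9 -> on_hand[A=42 B=32 C=20] avail[A=28 B=32 C=19] open={R3,R6,R7}
Open reservations: ['R3', 'R6', 'R7'] -> 3

Answer: 3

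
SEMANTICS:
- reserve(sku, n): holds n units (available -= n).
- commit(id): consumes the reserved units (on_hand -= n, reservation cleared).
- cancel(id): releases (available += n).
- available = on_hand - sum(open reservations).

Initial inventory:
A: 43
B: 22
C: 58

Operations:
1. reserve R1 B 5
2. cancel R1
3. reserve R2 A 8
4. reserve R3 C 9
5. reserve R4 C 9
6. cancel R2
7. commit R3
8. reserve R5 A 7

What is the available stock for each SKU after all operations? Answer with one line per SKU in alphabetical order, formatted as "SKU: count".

Step 1: reserve R1 B 5 -> on_hand[A=43 B=22 C=58] avail[A=43 B=17 C=58] open={R1}
Step 2: cancel R1 -> on_hand[A=43 B=22 C=58] avail[A=43 B=22 C=58] open={}
Step 3: reserve R2 A 8 -> on_hand[A=43 B=22 C=58] avail[A=35 B=22 C=58] open={R2}
Step 4: reserve R3 C 9 -> on_hand[A=43 B=22 C=58] avail[A=35 B=22 C=49] open={R2,R3}
Step 5: reserve R4 C 9 -> on_hand[A=43 B=22 C=58] avail[A=35 B=22 C=40] open={R2,R3,R4}
Step 6: cancel R2 -> on_hand[A=43 B=22 C=58] avail[A=43 B=22 C=40] open={R3,R4}
Step 7: commit R3 -> on_hand[A=43 B=22 C=49] avail[A=43 B=22 C=40] open={R4}
Step 8: reserve R5 A 7 -> on_hand[A=43 B=22 C=49] avail[A=36 B=22 C=40] open={R4,R5}

Answer: A: 36
B: 22
C: 40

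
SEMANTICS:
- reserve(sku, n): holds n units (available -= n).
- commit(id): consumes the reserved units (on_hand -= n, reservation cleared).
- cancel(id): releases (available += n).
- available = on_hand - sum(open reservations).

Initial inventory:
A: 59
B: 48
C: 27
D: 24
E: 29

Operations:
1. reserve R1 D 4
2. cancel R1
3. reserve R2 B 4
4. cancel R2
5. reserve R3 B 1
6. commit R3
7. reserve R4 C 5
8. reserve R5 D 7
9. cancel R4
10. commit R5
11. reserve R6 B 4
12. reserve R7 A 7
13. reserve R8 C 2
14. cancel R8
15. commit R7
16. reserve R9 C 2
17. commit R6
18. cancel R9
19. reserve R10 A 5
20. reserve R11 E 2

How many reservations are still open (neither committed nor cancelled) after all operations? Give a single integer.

Answer: 2

Derivation:
Step 1: reserve R1 D 4 -> on_hand[A=59 B=48 C=27 D=24 E=29] avail[A=59 B=48 C=27 D=20 E=29] open={R1}
Step 2: cancel R1 -> on_hand[A=59 B=48 C=27 D=24 E=29] avail[A=59 B=48 C=27 D=24 E=29] open={}
Step 3: reserve R2 B 4 -> on_hand[A=59 B=48 C=27 D=24 E=29] avail[A=59 B=44 C=27 D=24 E=29] open={R2}
Step 4: cancel R2 -> on_hand[A=59 B=48 C=27 D=24 E=29] avail[A=59 B=48 C=27 D=24 E=29] open={}
Step 5: reserve R3 B 1 -> on_hand[A=59 B=48 C=27 D=24 E=29] avail[A=59 B=47 C=27 D=24 E=29] open={R3}
Step 6: commit R3 -> on_hand[A=59 B=47 C=27 D=24 E=29] avail[A=59 B=47 C=27 D=24 E=29] open={}
Step 7: reserve R4 C 5 -> on_hand[A=59 B=47 C=27 D=24 E=29] avail[A=59 B=47 C=22 D=24 E=29] open={R4}
Step 8: reserve R5 D 7 -> on_hand[A=59 B=47 C=27 D=24 E=29] avail[A=59 B=47 C=22 D=17 E=29] open={R4,R5}
Step 9: cancel R4 -> on_hand[A=59 B=47 C=27 D=24 E=29] avail[A=59 B=47 C=27 D=17 E=29] open={R5}
Step 10: commit R5 -> on_hand[A=59 B=47 C=27 D=17 E=29] avail[A=59 B=47 C=27 D=17 E=29] open={}
Step 11: reserve R6 B 4 -> on_hand[A=59 B=47 C=27 D=17 E=29] avail[A=59 B=43 C=27 D=17 E=29] open={R6}
Step 12: reserve R7 A 7 -> on_hand[A=59 B=47 C=27 D=17 E=29] avail[A=52 B=43 C=27 D=17 E=29] open={R6,R7}
Step 13: reserve R8 C 2 -> on_hand[A=59 B=47 C=27 D=17 E=29] avail[A=52 B=43 C=25 D=17 E=29] open={R6,R7,R8}
Step 14: cancel R8 -> on_hand[A=59 B=47 C=27 D=17 E=29] avail[A=52 B=43 C=27 D=17 E=29] open={R6,R7}
Step 15: commit R7 -> on_hand[A=52 B=47 C=27 D=17 E=29] avail[A=52 B=43 C=27 D=17 E=29] open={R6}
Step 16: reserve R9 C 2 -> on_hand[A=52 B=47 C=27 D=17 E=29] avail[A=52 B=43 C=25 D=17 E=29] open={R6,R9}
Step 17: commit R6 -> on_hand[A=52 B=43 C=27 D=17 E=29] avail[A=52 B=43 C=25 D=17 E=29] open={R9}
Step 18: cancel R9 -> on_hand[A=52 B=43 C=27 D=17 E=29] avail[A=52 B=43 C=27 D=17 E=29] open={}
Step 19: reserve R10 A 5 -> on_hand[A=52 B=43 C=27 D=17 E=29] avail[A=47 B=43 C=27 D=17 E=29] open={R10}
Step 20: reserve R11 E 2 -> on_hand[A=52 B=43 C=27 D=17 E=29] avail[A=47 B=43 C=27 D=17 E=27] open={R10,R11}
Open reservations: ['R10', 'R11'] -> 2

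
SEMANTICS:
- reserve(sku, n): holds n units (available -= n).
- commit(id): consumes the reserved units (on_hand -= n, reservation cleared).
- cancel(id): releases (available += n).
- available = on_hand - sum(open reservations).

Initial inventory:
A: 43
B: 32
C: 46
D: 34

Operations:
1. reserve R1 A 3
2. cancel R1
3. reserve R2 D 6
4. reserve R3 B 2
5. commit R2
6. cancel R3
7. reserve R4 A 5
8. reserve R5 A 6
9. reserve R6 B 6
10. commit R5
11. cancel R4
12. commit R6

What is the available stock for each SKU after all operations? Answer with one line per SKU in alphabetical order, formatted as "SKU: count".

Step 1: reserve R1 A 3 -> on_hand[A=43 B=32 C=46 D=34] avail[A=40 B=32 C=46 D=34] open={R1}
Step 2: cancel R1 -> on_hand[A=43 B=32 C=46 D=34] avail[A=43 B=32 C=46 D=34] open={}
Step 3: reserve R2 D 6 -> on_hand[A=43 B=32 C=46 D=34] avail[A=43 B=32 C=46 D=28] open={R2}
Step 4: reserve R3 B 2 -> on_hand[A=43 B=32 C=46 D=34] avail[A=43 B=30 C=46 D=28] open={R2,R3}
Step 5: commit R2 -> on_hand[A=43 B=32 C=46 D=28] avail[A=43 B=30 C=46 D=28] open={R3}
Step 6: cancel R3 -> on_hand[A=43 B=32 C=46 D=28] avail[A=43 B=32 C=46 D=28] open={}
Step 7: reserve R4 A 5 -> on_hand[A=43 B=32 C=46 D=28] avail[A=38 B=32 C=46 D=28] open={R4}
Step 8: reserve R5 A 6 -> on_hand[A=43 B=32 C=46 D=28] avail[A=32 B=32 C=46 D=28] open={R4,R5}
Step 9: reserve R6 B 6 -> on_hand[A=43 B=32 C=46 D=28] avail[A=32 B=26 C=46 D=28] open={R4,R5,R6}
Step 10: commit R5 -> on_hand[A=37 B=32 C=46 D=28] avail[A=32 B=26 C=46 D=28] open={R4,R6}
Step 11: cancel R4 -> on_hand[A=37 B=32 C=46 D=28] avail[A=37 B=26 C=46 D=28] open={R6}
Step 12: commit R6 -> on_hand[A=37 B=26 C=46 D=28] avail[A=37 B=26 C=46 D=28] open={}

Answer: A: 37
B: 26
C: 46
D: 28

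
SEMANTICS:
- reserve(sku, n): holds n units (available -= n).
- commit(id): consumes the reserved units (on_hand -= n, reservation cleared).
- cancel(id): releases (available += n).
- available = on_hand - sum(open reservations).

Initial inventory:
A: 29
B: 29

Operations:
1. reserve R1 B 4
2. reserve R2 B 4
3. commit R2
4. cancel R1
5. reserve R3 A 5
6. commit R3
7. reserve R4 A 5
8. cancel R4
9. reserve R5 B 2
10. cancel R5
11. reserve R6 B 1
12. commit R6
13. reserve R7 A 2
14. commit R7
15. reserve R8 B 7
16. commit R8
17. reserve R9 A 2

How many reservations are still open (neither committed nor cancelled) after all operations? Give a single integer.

Step 1: reserve R1 B 4 -> on_hand[A=29 B=29] avail[A=29 B=25] open={R1}
Step 2: reserve R2 B 4 -> on_hand[A=29 B=29] avail[A=29 B=21] open={R1,R2}
Step 3: commit R2 -> on_hand[A=29 B=25] avail[A=29 B=21] open={R1}
Step 4: cancel R1 -> on_hand[A=29 B=25] avail[A=29 B=25] open={}
Step 5: reserve R3 A 5 -> on_hand[A=29 B=25] avail[A=24 B=25] open={R3}
Step 6: commit R3 -> on_hand[A=24 B=25] avail[A=24 B=25] open={}
Step 7: reserve R4 A 5 -> on_hand[A=24 B=25] avail[A=19 B=25] open={R4}
Step 8: cancel R4 -> on_hand[A=24 B=25] avail[A=24 B=25] open={}
Step 9: reserve R5 B 2 -> on_hand[A=24 B=25] avail[A=24 B=23] open={R5}
Step 10: cancel R5 -> on_hand[A=24 B=25] avail[A=24 B=25] open={}
Step 11: reserve R6 B 1 -> on_hand[A=24 B=25] avail[A=24 B=24] open={R6}
Step 12: commit R6 -> on_hand[A=24 B=24] avail[A=24 B=24] open={}
Step 13: reserve R7 A 2 -> on_hand[A=24 B=24] avail[A=22 B=24] open={R7}
Step 14: commit R7 -> on_hand[A=22 B=24] avail[A=22 B=24] open={}
Step 15: reserve R8 B 7 -> on_hand[A=22 B=24] avail[A=22 B=17] open={R8}
Step 16: commit R8 -> on_hand[A=22 B=17] avail[A=22 B=17] open={}
Step 17: reserve R9 A 2 -> on_hand[A=22 B=17] avail[A=20 B=17] open={R9}
Open reservations: ['R9'] -> 1

Answer: 1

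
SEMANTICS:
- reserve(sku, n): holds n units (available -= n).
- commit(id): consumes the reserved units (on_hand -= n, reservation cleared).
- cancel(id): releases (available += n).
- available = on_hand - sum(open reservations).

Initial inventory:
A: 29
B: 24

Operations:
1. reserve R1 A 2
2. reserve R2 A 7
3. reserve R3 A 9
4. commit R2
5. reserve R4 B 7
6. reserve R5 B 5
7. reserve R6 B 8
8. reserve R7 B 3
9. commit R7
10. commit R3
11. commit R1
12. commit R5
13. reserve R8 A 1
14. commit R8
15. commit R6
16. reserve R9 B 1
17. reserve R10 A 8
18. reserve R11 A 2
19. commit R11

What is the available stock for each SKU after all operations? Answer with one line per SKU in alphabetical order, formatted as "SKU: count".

Step 1: reserve R1 A 2 -> on_hand[A=29 B=24] avail[A=27 B=24] open={R1}
Step 2: reserve R2 A 7 -> on_hand[A=29 B=24] avail[A=20 B=24] open={R1,R2}
Step 3: reserve R3 A 9 -> on_hand[A=29 B=24] avail[A=11 B=24] open={R1,R2,R3}
Step 4: commit R2 -> on_hand[A=22 B=24] avail[A=11 B=24] open={R1,R3}
Step 5: reserve R4 B 7 -> on_hand[A=22 B=24] avail[A=11 B=17] open={R1,R3,R4}
Step 6: reserve R5 B 5 -> on_hand[A=22 B=24] avail[A=11 B=12] open={R1,R3,R4,R5}
Step 7: reserve R6 B 8 -> on_hand[A=22 B=24] avail[A=11 B=4] open={R1,R3,R4,R5,R6}
Step 8: reserve R7 B 3 -> on_hand[A=22 B=24] avail[A=11 B=1] open={R1,R3,R4,R5,R6,R7}
Step 9: commit R7 -> on_hand[A=22 B=21] avail[A=11 B=1] open={R1,R3,R4,R5,R6}
Step 10: commit R3 -> on_hand[A=13 B=21] avail[A=11 B=1] open={R1,R4,R5,R6}
Step 11: commit R1 -> on_hand[A=11 B=21] avail[A=11 B=1] open={R4,R5,R6}
Step 12: commit R5 -> on_hand[A=11 B=16] avail[A=11 B=1] open={R4,R6}
Step 13: reserve R8 A 1 -> on_hand[A=11 B=16] avail[A=10 B=1] open={R4,R6,R8}
Step 14: commit R8 -> on_hand[A=10 B=16] avail[A=10 B=1] open={R4,R6}
Step 15: commit R6 -> on_hand[A=10 B=8] avail[A=10 B=1] open={R4}
Step 16: reserve R9 B 1 -> on_hand[A=10 B=8] avail[A=10 B=0] open={R4,R9}
Step 17: reserve R10 A 8 -> on_hand[A=10 B=8] avail[A=2 B=0] open={R10,R4,R9}
Step 18: reserve R11 A 2 -> on_hand[A=10 B=8] avail[A=0 B=0] open={R10,R11,R4,R9}
Step 19: commit R11 -> on_hand[A=8 B=8] avail[A=0 B=0] open={R10,R4,R9}

Answer: A: 0
B: 0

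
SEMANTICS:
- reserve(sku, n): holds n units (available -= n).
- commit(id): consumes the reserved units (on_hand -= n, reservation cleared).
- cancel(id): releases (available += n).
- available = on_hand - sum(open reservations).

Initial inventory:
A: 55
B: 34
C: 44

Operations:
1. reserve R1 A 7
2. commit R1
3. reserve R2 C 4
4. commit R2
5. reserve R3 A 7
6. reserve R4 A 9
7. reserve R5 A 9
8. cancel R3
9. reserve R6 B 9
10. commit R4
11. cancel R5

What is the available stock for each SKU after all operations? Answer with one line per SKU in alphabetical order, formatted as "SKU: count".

Step 1: reserve R1 A 7 -> on_hand[A=55 B=34 C=44] avail[A=48 B=34 C=44] open={R1}
Step 2: commit R1 -> on_hand[A=48 B=34 C=44] avail[A=48 B=34 C=44] open={}
Step 3: reserve R2 C 4 -> on_hand[A=48 B=34 C=44] avail[A=48 B=34 C=40] open={R2}
Step 4: commit R2 -> on_hand[A=48 B=34 C=40] avail[A=48 B=34 C=40] open={}
Step 5: reserve R3 A 7 -> on_hand[A=48 B=34 C=40] avail[A=41 B=34 C=40] open={R3}
Step 6: reserve R4 A 9 -> on_hand[A=48 B=34 C=40] avail[A=32 B=34 C=40] open={R3,R4}
Step 7: reserve R5 A 9 -> on_hand[A=48 B=34 C=40] avail[A=23 B=34 C=40] open={R3,R4,R5}
Step 8: cancel R3 -> on_hand[A=48 B=34 C=40] avail[A=30 B=34 C=40] open={R4,R5}
Step 9: reserve R6 B 9 -> on_hand[A=48 B=34 C=40] avail[A=30 B=25 C=40] open={R4,R5,R6}
Step 10: commit R4 -> on_hand[A=39 B=34 C=40] avail[A=30 B=25 C=40] open={R5,R6}
Step 11: cancel R5 -> on_hand[A=39 B=34 C=40] avail[A=39 B=25 C=40] open={R6}

Answer: A: 39
B: 25
C: 40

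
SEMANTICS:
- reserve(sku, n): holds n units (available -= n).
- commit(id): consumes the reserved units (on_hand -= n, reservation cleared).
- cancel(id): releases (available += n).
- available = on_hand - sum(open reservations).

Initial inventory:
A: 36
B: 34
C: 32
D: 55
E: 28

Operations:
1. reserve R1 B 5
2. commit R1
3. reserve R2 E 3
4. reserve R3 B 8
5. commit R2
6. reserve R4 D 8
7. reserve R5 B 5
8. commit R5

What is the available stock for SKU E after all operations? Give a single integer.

Step 1: reserve R1 B 5 -> on_hand[A=36 B=34 C=32 D=55 E=28] avail[A=36 B=29 C=32 D=55 E=28] open={R1}
Step 2: commit R1 -> on_hand[A=36 B=29 C=32 D=55 E=28] avail[A=36 B=29 C=32 D=55 E=28] open={}
Step 3: reserve R2 E 3 -> on_hand[A=36 B=29 C=32 D=55 E=28] avail[A=36 B=29 C=32 D=55 E=25] open={R2}
Step 4: reserve R3 B 8 -> on_hand[A=36 B=29 C=32 D=55 E=28] avail[A=36 B=21 C=32 D=55 E=25] open={R2,R3}
Step 5: commit R2 -> on_hand[A=36 B=29 C=32 D=55 E=25] avail[A=36 B=21 C=32 D=55 E=25] open={R3}
Step 6: reserve R4 D 8 -> on_hand[A=36 B=29 C=32 D=55 E=25] avail[A=36 B=21 C=32 D=47 E=25] open={R3,R4}
Step 7: reserve R5 B 5 -> on_hand[A=36 B=29 C=32 D=55 E=25] avail[A=36 B=16 C=32 D=47 E=25] open={R3,R4,R5}
Step 8: commit R5 -> on_hand[A=36 B=24 C=32 D=55 E=25] avail[A=36 B=16 C=32 D=47 E=25] open={R3,R4}
Final available[E] = 25

Answer: 25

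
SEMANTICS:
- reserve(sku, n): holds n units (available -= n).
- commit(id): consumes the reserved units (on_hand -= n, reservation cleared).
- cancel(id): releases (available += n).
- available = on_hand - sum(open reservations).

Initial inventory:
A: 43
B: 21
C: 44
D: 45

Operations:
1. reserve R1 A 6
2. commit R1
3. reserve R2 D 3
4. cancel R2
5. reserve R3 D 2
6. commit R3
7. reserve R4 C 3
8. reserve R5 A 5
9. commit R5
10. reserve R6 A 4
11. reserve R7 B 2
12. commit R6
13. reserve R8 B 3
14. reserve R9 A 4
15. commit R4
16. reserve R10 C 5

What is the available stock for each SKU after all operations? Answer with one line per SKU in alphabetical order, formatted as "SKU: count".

Step 1: reserve R1 A 6 -> on_hand[A=43 B=21 C=44 D=45] avail[A=37 B=21 C=44 D=45] open={R1}
Step 2: commit R1 -> on_hand[A=37 B=21 C=44 D=45] avail[A=37 B=21 C=44 D=45] open={}
Step 3: reserve R2 D 3 -> on_hand[A=37 B=21 C=44 D=45] avail[A=37 B=21 C=44 D=42] open={R2}
Step 4: cancel R2 -> on_hand[A=37 B=21 C=44 D=45] avail[A=37 B=21 C=44 D=45] open={}
Step 5: reserve R3 D 2 -> on_hand[A=37 B=21 C=44 D=45] avail[A=37 B=21 C=44 D=43] open={R3}
Step 6: commit R3 -> on_hand[A=37 B=21 C=44 D=43] avail[A=37 B=21 C=44 D=43] open={}
Step 7: reserve R4 C 3 -> on_hand[A=37 B=21 C=44 D=43] avail[A=37 B=21 C=41 D=43] open={R4}
Step 8: reserve R5 A 5 -> on_hand[A=37 B=21 C=44 D=43] avail[A=32 B=21 C=41 D=43] open={R4,R5}
Step 9: commit R5 -> on_hand[A=32 B=21 C=44 D=43] avail[A=32 B=21 C=41 D=43] open={R4}
Step 10: reserve R6 A 4 -> on_hand[A=32 B=21 C=44 D=43] avail[A=28 B=21 C=41 D=43] open={R4,R6}
Step 11: reserve R7 B 2 -> on_hand[A=32 B=21 C=44 D=43] avail[A=28 B=19 C=41 D=43] open={R4,R6,R7}
Step 12: commit R6 -> on_hand[A=28 B=21 C=44 D=43] avail[A=28 B=19 C=41 D=43] open={R4,R7}
Step 13: reserve R8 B 3 -> on_hand[A=28 B=21 C=44 D=43] avail[A=28 B=16 C=41 D=43] open={R4,R7,R8}
Step 14: reserve R9 A 4 -> on_hand[A=28 B=21 C=44 D=43] avail[A=24 B=16 C=41 D=43] open={R4,R7,R8,R9}
Step 15: commit R4 -> on_hand[A=28 B=21 C=41 D=43] avail[A=24 B=16 C=41 D=43] open={R7,R8,R9}
Step 16: reserve R10 C 5 -> on_hand[A=28 B=21 C=41 D=43] avail[A=24 B=16 C=36 D=43] open={R10,R7,R8,R9}

Answer: A: 24
B: 16
C: 36
D: 43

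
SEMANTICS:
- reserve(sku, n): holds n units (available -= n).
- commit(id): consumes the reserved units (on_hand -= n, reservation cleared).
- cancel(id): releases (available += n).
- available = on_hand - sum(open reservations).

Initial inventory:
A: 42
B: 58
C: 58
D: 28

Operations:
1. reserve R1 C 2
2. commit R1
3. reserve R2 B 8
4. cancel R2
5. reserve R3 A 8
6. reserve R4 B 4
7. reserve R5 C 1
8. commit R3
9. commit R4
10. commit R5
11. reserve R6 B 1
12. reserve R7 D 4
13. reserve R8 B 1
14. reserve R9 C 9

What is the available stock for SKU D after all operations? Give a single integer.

Step 1: reserve R1 C 2 -> on_hand[A=42 B=58 C=58 D=28] avail[A=42 B=58 C=56 D=28] open={R1}
Step 2: commit R1 -> on_hand[A=42 B=58 C=56 D=28] avail[A=42 B=58 C=56 D=28] open={}
Step 3: reserve R2 B 8 -> on_hand[A=42 B=58 C=56 D=28] avail[A=42 B=50 C=56 D=28] open={R2}
Step 4: cancel R2 -> on_hand[A=42 B=58 C=56 D=28] avail[A=42 B=58 C=56 D=28] open={}
Step 5: reserve R3 A 8 -> on_hand[A=42 B=58 C=56 D=28] avail[A=34 B=58 C=56 D=28] open={R3}
Step 6: reserve R4 B 4 -> on_hand[A=42 B=58 C=56 D=28] avail[A=34 B=54 C=56 D=28] open={R3,R4}
Step 7: reserve R5 C 1 -> on_hand[A=42 B=58 C=56 D=28] avail[A=34 B=54 C=55 D=28] open={R3,R4,R5}
Step 8: commit R3 -> on_hand[A=34 B=58 C=56 D=28] avail[A=34 B=54 C=55 D=28] open={R4,R5}
Step 9: commit R4 -> on_hand[A=34 B=54 C=56 D=28] avail[A=34 B=54 C=55 D=28] open={R5}
Step 10: commit R5 -> on_hand[A=34 B=54 C=55 D=28] avail[A=34 B=54 C=55 D=28] open={}
Step 11: reserve R6 B 1 -> on_hand[A=34 B=54 C=55 D=28] avail[A=34 B=53 C=55 D=28] open={R6}
Step 12: reserve R7 D 4 -> on_hand[A=34 B=54 C=55 D=28] avail[A=34 B=53 C=55 D=24] open={R6,R7}
Step 13: reserve R8 B 1 -> on_hand[A=34 B=54 C=55 D=28] avail[A=34 B=52 C=55 D=24] open={R6,R7,R8}
Step 14: reserve R9 C 9 -> on_hand[A=34 B=54 C=55 D=28] avail[A=34 B=52 C=46 D=24] open={R6,R7,R8,R9}
Final available[D] = 24

Answer: 24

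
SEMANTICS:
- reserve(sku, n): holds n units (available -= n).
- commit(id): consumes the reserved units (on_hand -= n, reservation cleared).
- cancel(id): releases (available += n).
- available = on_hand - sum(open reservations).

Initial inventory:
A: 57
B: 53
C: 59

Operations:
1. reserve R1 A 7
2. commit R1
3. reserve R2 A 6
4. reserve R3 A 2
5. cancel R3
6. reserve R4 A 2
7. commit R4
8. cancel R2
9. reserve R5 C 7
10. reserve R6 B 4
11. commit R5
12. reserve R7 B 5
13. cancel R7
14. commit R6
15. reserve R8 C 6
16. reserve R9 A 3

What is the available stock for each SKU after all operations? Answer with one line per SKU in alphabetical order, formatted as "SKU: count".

Answer: A: 45
B: 49
C: 46

Derivation:
Step 1: reserve R1 A 7 -> on_hand[A=57 B=53 C=59] avail[A=50 B=53 C=59] open={R1}
Step 2: commit R1 -> on_hand[A=50 B=53 C=59] avail[A=50 B=53 C=59] open={}
Step 3: reserve R2 A 6 -> on_hand[A=50 B=53 C=59] avail[A=44 B=53 C=59] open={R2}
Step 4: reserve R3 A 2 -> on_hand[A=50 B=53 C=59] avail[A=42 B=53 C=59] open={R2,R3}
Step 5: cancel R3 -> on_hand[A=50 B=53 C=59] avail[A=44 B=53 C=59] open={R2}
Step 6: reserve R4 A 2 -> on_hand[A=50 B=53 C=59] avail[A=42 B=53 C=59] open={R2,R4}
Step 7: commit R4 -> on_hand[A=48 B=53 C=59] avail[A=42 B=53 C=59] open={R2}
Step 8: cancel R2 -> on_hand[A=48 B=53 C=59] avail[A=48 B=53 C=59] open={}
Step 9: reserve R5 C 7 -> on_hand[A=48 B=53 C=59] avail[A=48 B=53 C=52] open={R5}
Step 10: reserve R6 B 4 -> on_hand[A=48 B=53 C=59] avail[A=48 B=49 C=52] open={R5,R6}
Step 11: commit R5 -> on_hand[A=48 B=53 C=52] avail[A=48 B=49 C=52] open={R6}
Step 12: reserve R7 B 5 -> on_hand[A=48 B=53 C=52] avail[A=48 B=44 C=52] open={R6,R7}
Step 13: cancel R7 -> on_hand[A=48 B=53 C=52] avail[A=48 B=49 C=52] open={R6}
Step 14: commit R6 -> on_hand[A=48 B=49 C=52] avail[A=48 B=49 C=52] open={}
Step 15: reserve R8 C 6 -> on_hand[A=48 B=49 C=52] avail[A=48 B=49 C=46] open={R8}
Step 16: reserve R9 A 3 -> on_hand[A=48 B=49 C=52] avail[A=45 B=49 C=46] open={R8,R9}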